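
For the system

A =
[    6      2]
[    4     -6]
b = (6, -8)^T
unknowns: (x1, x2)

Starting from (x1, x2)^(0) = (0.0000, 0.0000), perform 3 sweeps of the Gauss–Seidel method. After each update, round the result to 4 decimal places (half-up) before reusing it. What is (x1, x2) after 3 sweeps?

(0.4815, 1.6543)

Iteration 1:
  x1 = (6 - (2)·0.0000) / (6) = 1.0000
  x2 = (-8 - (4)·1.0000) / (-6) = 2.0000
Iteration 2:
  x1 = (6 - (2)·2.0000) / (6) = 0.3333
  x2 = (-8 - (4)·0.3333) / (-6) = 1.5555
Iteration 3:
  x1 = (6 - (2)·1.5555) / (6) = 0.4815
  x2 = (-8 - (4)·0.4815) / (-6) = 1.6543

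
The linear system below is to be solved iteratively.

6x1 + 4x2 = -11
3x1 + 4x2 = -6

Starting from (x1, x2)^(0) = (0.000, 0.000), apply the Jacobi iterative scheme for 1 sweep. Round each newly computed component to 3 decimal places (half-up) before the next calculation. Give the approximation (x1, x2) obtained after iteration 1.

Iteration 1:
  x1 = (-11 - (4)·0.000) / (6) = -1.833
  x2 = (-6 - (3)·0.000) / (4) = -1.500

(-1.833, -1.500)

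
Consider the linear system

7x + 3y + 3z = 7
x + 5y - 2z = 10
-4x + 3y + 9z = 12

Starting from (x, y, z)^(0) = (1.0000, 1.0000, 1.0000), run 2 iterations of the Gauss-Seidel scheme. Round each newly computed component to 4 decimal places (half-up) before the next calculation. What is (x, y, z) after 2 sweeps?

Iteration 1:
  x = (7 - (3)·1.0000 - (3)·1.0000) / (7) = 0.1429
  y = (10 - (1)·0.1429 - (-2)·1.0000) / (5) = 2.3714
  z = (12 - (-4)·0.1429 - (3)·2.3714) / (9) = 0.6064
Iteration 2:
  x = (7 - (3)·2.3714 - (3)·0.6064) / (7) = -0.2762
  y = (10 - (1)·-0.2762 - (-2)·0.6064) / (5) = 2.2978
  z = (12 - (-4)·-0.2762 - (3)·2.2978) / (9) = 0.4446

(-0.2762, 2.2978, 0.4446)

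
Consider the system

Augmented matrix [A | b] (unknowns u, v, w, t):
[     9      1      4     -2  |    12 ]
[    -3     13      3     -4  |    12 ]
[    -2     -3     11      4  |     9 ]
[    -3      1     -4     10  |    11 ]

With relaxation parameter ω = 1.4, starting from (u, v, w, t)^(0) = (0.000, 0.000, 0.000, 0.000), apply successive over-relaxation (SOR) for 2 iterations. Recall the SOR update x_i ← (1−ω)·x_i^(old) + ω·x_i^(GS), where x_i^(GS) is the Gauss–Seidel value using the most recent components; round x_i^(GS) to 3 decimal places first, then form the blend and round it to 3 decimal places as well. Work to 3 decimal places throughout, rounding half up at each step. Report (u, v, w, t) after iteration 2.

Iteration 1:
  u: GS value = (12 - (1)·0.000 - (4)·0.000 - (-2)·0.000) / (9) = 1.333;  u ← (1−ω)·0.000 + ω·1.333 = 1.866
  v: GS value = (12 - (-3)·1.866 - (3)·0.000 - (-4)·0.000) / (13) = 1.354;  v ← (1−ω)·0.000 + ω·1.354 = 1.896
  w: GS value = (9 - (-2)·1.866 - (-3)·1.896 - (4)·0.000) / (11) = 1.675;  w ← (1−ω)·0.000 + ω·1.675 = 2.345
  t: GS value = (11 - (-3)·1.866 - (1)·1.896 - (-4)·2.345) / (10) = 2.408;  t ← (1−ω)·0.000 + ω·2.408 = 3.371
Iteration 2:
  u: GS value = (12 - (1)·1.896 - (4)·2.345 - (-2)·3.371) / (9) = 0.830;  u ← (1−ω)·1.866 + ω·0.830 = 0.416
  v: GS value = (12 - (-3)·0.416 - (3)·2.345 - (-4)·3.371) / (13) = 1.515;  v ← (1−ω)·1.896 + ω·1.515 = 1.363
  w: GS value = (9 - (-2)·0.416 - (-3)·1.363 - (4)·3.371) / (11) = 0.040;  w ← (1−ω)·2.345 + ω·0.040 = -0.882
  t: GS value = (11 - (-3)·0.416 - (1)·1.363 - (-4)·-0.882) / (10) = 0.736;  t ← (1−ω)·3.371 + ω·0.736 = -0.318

(0.416, 1.363, -0.882, -0.318)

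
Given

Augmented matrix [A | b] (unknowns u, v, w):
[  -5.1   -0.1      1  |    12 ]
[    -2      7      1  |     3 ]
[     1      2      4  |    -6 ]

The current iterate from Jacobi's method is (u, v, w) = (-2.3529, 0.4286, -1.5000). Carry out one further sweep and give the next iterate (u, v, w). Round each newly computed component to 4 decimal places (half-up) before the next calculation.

One sweep:
  u = (12 - (-0.1)·0.4286 - (1)·-1.5000) / (-5.1) = -2.6555
  v = (3 - (-2)·-2.3529 - (1)·-1.5000) / (7) = -0.0294
  w = (-6 - (1)·-2.3529 - (2)·0.4286) / (4) = -1.1261

(-2.6555, -0.0294, -1.1261)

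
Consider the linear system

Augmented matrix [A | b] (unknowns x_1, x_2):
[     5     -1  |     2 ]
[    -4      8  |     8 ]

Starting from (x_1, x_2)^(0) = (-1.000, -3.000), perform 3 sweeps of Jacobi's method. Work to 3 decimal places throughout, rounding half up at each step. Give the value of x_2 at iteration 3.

Iteration 1:
  x_1 = (2 - (-1)·-3.000) / (5) = -0.200
  x_2 = (8 - (-4)·-1.000) / (8) = 0.500
Iteration 2:
  x_1 = (2 - (-1)·0.500) / (5) = 0.500
  x_2 = (8 - (-4)·-0.200) / (8) = 0.900
Iteration 3:
  x_1 = (2 - (-1)·0.900) / (5) = 0.580
  x_2 = (8 - (-4)·0.500) / (8) = 1.250

1.250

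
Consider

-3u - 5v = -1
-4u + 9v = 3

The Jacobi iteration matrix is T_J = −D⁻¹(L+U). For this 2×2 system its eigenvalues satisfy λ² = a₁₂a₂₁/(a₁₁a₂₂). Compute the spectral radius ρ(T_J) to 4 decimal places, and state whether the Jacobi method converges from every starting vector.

a₁₂a₂₁/(a₁₁a₂₂) = (-5)·(-4) / ((-3)·(9)) = -0.740741
ρ = √|-0.740741| = √0.740741 = 0.8607
ρ < 1, so Jacobi converges

0.8607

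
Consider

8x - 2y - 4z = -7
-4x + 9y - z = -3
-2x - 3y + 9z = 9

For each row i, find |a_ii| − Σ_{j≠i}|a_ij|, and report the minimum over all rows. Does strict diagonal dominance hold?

row 1: |8| − (2+4) = 2
row 2: |9| − (4+1) = 4
row 3: |9| − (2+3) = 4
minimum over rows = 2 → strictly diagonally dominant (convergence guaranteed)

2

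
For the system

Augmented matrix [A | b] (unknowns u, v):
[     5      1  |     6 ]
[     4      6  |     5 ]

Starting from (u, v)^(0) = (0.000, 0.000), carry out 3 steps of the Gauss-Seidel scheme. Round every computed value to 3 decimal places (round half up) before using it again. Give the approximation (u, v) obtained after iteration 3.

(1.192, 0.039)

Iteration 1:
  u = (6 - (1)·0.000) / (5) = 1.200
  v = (5 - (4)·1.200) / (6) = 0.033
Iteration 2:
  u = (6 - (1)·0.033) / (5) = 1.193
  v = (5 - (4)·1.193) / (6) = 0.038
Iteration 3:
  u = (6 - (1)·0.038) / (5) = 1.192
  v = (5 - (4)·1.192) / (6) = 0.039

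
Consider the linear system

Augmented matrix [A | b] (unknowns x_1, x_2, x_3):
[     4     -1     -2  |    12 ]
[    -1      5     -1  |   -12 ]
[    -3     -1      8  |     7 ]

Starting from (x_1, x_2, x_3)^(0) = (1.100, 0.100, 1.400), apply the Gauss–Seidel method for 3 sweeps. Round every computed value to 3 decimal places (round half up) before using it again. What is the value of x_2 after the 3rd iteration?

Iteration 1:
  x_1 = (12 - (-1)·0.100 - (-2)·1.400) / (4) = 3.725
  x_2 = (-12 - (-1)·3.725 - (-1)·1.400) / (5) = -1.375
  x_3 = (7 - (-3)·3.725 - (-1)·-1.375) / (8) = 2.100
Iteration 2:
  x_1 = (12 - (-1)·-1.375 - (-2)·2.100) / (4) = 3.706
  x_2 = (-12 - (-1)·3.706 - (-1)·2.100) / (5) = -1.239
  x_3 = (7 - (-3)·3.706 - (-1)·-1.239) / (8) = 2.110
Iteration 3:
  x_1 = (12 - (-1)·-1.239 - (-2)·2.110) / (4) = 3.745
  x_2 = (-12 - (-1)·3.745 - (-1)·2.110) / (5) = -1.229
  x_3 = (7 - (-3)·3.745 - (-1)·-1.229) / (8) = 2.126

-1.229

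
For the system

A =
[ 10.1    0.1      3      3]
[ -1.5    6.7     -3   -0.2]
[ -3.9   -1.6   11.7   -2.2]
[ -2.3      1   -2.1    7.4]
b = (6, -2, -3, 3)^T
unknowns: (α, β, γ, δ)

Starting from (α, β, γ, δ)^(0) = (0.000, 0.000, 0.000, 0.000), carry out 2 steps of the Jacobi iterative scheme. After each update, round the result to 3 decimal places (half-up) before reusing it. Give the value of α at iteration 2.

Iteration 1:
  α = (6 - (0.1)·0.000 - (3)·0.000 - (3)·0.000) / (10.1) = 0.594
  β = (-2 - (-1.5)·0.000 - (-3)·0.000 - (-0.2)·0.000) / (6.7) = -0.299
  γ = (-3 - (-3.9)·0.000 - (-1.6)·0.000 - (-2.2)·0.000) / (11.7) = -0.256
  δ = (3 - (-2.3)·0.000 - (1)·0.000 - (-2.1)·0.000) / (7.4) = 0.405
Iteration 2:
  α = (6 - (0.1)·-0.299 - (3)·-0.256 - (3)·0.405) / (10.1) = 0.553
  β = (-2 - (-1.5)·0.594 - (-3)·-0.256 - (-0.2)·0.405) / (6.7) = -0.268
  γ = (-3 - (-3.9)·0.594 - (-1.6)·-0.299 - (-2.2)·0.405) / (11.7) = -0.023
  δ = (3 - (-2.3)·0.594 - (1)·-0.299 - (-2.1)·-0.256) / (7.4) = 0.558

0.553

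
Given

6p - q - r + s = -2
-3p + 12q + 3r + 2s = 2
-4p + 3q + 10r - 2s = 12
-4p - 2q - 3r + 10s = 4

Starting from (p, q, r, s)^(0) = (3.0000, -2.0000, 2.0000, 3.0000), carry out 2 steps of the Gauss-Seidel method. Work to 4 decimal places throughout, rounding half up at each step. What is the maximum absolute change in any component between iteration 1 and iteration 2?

Iteration 1:
  p = (-2 - (-1)·-2.0000 - (-1)·2.0000 - (1)·3.0000) / (6) = -0.8333
  q = (2 - (-3)·-0.8333 - (3)·2.0000 - (2)·3.0000) / (12) = -1.0417
  r = (12 - (-4)·-0.8333 - (3)·-1.0417 - (-2)·3.0000) / (10) = 1.7792
  s = (4 - (-4)·-0.8333 - (-2)·-1.0417 - (-3)·1.7792) / (10) = 0.3921
Iteration 2:
  p = (-2 - (-1)·-1.0417 - (-1)·1.7792 - (1)·0.3921) / (6) = -0.2758
  q = (2 - (-3)·-0.2758 - (3)·1.7792 - (2)·0.3921) / (12) = -0.4124
  r = (12 - (-4)·-0.2758 - (3)·-0.4124 - (-2)·0.3921) / (10) = 1.2918
  s = (4 - (-4)·-0.2758 - (-2)·-0.4124 - (-3)·1.2918) / (10) = 0.5947
Change: (0.5575, 0.6293, -0.4874, 0.2026) → max |·| = 0.6293

0.6293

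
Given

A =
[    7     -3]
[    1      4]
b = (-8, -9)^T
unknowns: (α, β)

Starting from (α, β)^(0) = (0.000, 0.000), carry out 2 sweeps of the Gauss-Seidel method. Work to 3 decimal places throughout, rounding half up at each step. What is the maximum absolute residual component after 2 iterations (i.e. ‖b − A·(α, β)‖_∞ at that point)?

Iteration 1:
  α = (-8 - (-3)·0.000) / (7) = -1.143
  β = (-9 - (1)·-1.143) / (4) = -1.964
Iteration 2:
  α = (-8 - (-3)·-1.964) / (7) = -1.985
  β = (-9 - (1)·-1.985) / (4) = -1.754
Residual b − A·x = (0.633, 0.001); ∞-norm = 0.633

0.633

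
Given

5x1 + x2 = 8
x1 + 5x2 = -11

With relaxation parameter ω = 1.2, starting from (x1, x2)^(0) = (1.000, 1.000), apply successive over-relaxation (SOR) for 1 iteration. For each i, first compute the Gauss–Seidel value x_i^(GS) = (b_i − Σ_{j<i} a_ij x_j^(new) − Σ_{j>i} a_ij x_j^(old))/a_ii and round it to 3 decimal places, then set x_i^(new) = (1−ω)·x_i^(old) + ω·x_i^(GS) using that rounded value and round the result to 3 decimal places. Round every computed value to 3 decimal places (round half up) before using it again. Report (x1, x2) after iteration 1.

Iteration 1:
  x1: GS value = (8 - (1)·1.000) / (5) = 1.400;  x1 ← (1−ω)·1.000 + ω·1.400 = 1.480
  x2: GS value = (-11 - (1)·1.480) / (5) = -2.496;  x2 ← (1−ω)·1.000 + ω·-2.496 = -3.195

(1.480, -3.195)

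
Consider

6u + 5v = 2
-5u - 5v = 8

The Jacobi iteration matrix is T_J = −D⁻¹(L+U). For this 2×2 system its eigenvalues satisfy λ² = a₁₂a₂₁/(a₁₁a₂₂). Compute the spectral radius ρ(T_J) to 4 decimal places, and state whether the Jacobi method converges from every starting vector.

0.9129

a₁₂a₂₁/(a₁₁a₂₂) = (5)·(-5) / ((6)·(-5)) = 0.833333
ρ = √|0.833333| = √0.833333 = 0.9129
ρ < 1, so Jacobi converges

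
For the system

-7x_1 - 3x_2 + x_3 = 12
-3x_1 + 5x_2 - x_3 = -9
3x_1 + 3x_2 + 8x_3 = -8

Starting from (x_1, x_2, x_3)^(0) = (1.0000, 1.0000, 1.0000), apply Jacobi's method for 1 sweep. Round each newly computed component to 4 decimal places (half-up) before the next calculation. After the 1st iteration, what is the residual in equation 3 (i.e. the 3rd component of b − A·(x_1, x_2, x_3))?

15.0000

Iteration 1:
  x_1 = (12 - (-3)·1.0000 - (1)·1.0000) / (-7) = -2.0000
  x_2 = (-9 - (-3)·1.0000 - (-1)·1.0000) / (5) = -1.0000
  x_3 = (-8 - (3)·1.0000 - (3)·1.0000) / (8) = -1.7500
Residual b − A·x = (-3.2500, -11.7500, 15.0000)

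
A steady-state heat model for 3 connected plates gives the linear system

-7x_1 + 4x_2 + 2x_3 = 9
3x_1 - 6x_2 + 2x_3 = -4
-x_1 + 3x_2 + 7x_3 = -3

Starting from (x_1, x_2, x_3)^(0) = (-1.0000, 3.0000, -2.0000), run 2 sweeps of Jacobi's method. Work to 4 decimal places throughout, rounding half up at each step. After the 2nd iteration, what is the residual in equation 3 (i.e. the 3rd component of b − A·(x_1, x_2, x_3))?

-3.3877

Iteration 1:
  x_1 = (9 - (4)·3.0000 - (2)·-2.0000) / (-7) = -0.1429
  x_2 = (-4 - (3)·-1.0000 - (2)·-2.0000) / (-6) = -0.5000
  x_3 = (-3 - (-1)·-1.0000 - (3)·3.0000) / (7) = -1.8571
Iteration 2:
  x_1 = (9 - (4)·-0.5000 - (2)·-1.8571) / (-7) = -2.1020
  x_2 = (-4 - (3)·-0.1429 - (2)·-1.8571) / (-6) = -0.0238
  x_3 = (-3 - (-1)·-0.1429 - (3)·-0.5000) / (7) = -0.2347
Residual b − A·x = (-5.1494, 2.6326, -3.3877)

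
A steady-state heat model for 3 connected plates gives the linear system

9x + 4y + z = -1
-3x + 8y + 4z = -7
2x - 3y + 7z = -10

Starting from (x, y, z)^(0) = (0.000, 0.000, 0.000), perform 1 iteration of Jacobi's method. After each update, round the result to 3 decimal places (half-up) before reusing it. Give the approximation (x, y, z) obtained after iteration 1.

Iteration 1:
  x = (-1 - (4)·0.000 - (1)·0.000) / (9) = -0.111
  y = (-7 - (-3)·0.000 - (4)·0.000) / (8) = -0.875
  z = (-10 - (2)·0.000 - (-3)·0.000) / (7) = -1.429

(-0.111, -0.875, -1.429)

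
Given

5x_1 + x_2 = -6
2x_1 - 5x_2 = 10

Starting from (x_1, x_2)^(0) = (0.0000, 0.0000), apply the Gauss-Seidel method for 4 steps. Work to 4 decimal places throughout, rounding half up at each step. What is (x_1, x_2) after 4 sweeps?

(-0.7405, -2.2962)

Iteration 1:
  x_1 = (-6 - (1)·0.0000) / (5) = -1.2000
  x_2 = (10 - (2)·-1.2000) / (-5) = -2.4800
Iteration 2:
  x_1 = (-6 - (1)·-2.4800) / (5) = -0.7040
  x_2 = (10 - (2)·-0.7040) / (-5) = -2.2816
Iteration 3:
  x_1 = (-6 - (1)·-2.2816) / (5) = -0.7437
  x_2 = (10 - (2)·-0.7437) / (-5) = -2.2975
Iteration 4:
  x_1 = (-6 - (1)·-2.2975) / (5) = -0.7405
  x_2 = (10 - (2)·-0.7405) / (-5) = -2.2962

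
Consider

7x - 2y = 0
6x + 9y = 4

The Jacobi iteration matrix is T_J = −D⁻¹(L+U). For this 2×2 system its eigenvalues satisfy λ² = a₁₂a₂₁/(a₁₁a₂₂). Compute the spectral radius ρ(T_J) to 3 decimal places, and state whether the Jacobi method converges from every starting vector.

0.436

a₁₂a₂₁/(a₁₁a₂₂) = (-2)·(6) / ((7)·(9)) = -0.190476
ρ = √|-0.190476| = √0.190476 = 0.436
ρ < 1, so Jacobi converges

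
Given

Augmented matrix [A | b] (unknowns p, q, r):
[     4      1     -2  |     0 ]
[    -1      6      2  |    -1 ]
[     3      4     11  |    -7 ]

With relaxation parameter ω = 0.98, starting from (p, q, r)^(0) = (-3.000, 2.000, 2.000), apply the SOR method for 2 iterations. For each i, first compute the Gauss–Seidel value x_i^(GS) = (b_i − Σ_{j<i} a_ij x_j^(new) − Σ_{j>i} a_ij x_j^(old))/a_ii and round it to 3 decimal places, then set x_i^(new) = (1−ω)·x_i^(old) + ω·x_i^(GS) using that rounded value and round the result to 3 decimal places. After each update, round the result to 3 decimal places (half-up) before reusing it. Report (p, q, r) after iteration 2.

Iteration 1:
  p: GS value = (0 - (1)·2.000 - (-2)·2.000) / (4) = 0.500;  p ← (1−ω)·-3.000 + ω·0.500 = 0.430
  q: GS value = (-1 - (-1)·0.430 - (2)·2.000) / (6) = -0.762;  q ← (1−ω)·2.000 + ω·-0.762 = -0.707
  r: GS value = (-7 - (3)·0.430 - (4)·-0.707) / (11) = -0.497;  r ← (1−ω)·2.000 + ω·-0.497 = -0.447
Iteration 2:
  p: GS value = (0 - (1)·-0.707 - (-2)·-0.447) / (4) = -0.047;  p ← (1−ω)·0.430 + ω·-0.047 = -0.037
  q: GS value = (-1 - (-1)·-0.037 - (2)·-0.447) / (6) = -0.024;  q ← (1−ω)·-0.707 + ω·-0.024 = -0.038
  r: GS value = (-7 - (3)·-0.037 - (4)·-0.038) / (11) = -0.612;  r ← (1−ω)·-0.447 + ω·-0.612 = -0.609

(-0.037, -0.038, -0.609)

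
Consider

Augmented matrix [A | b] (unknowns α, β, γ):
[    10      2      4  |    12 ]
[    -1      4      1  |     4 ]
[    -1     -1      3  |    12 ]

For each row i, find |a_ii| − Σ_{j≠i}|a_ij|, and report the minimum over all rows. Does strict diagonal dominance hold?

row 1: |10| − (2+4) = 4
row 2: |4| − (1+1) = 2
row 3: |3| − (1+1) = 1
minimum over rows = 1 → strictly diagonally dominant (convergence guaranteed)

1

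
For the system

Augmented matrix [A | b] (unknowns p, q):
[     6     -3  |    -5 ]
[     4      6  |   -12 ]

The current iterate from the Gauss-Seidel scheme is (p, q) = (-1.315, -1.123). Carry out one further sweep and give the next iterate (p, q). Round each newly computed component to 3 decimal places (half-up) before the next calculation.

(-1.395, -1.070)

One sweep:
  p = (-5 - (-3)·-1.123) / (6) = -1.395
  q = (-12 - (4)·-1.395) / (6) = -1.070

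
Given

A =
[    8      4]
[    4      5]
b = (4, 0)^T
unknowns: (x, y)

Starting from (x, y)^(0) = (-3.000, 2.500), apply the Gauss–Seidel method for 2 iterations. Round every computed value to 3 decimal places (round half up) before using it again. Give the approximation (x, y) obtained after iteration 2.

(0.200, -0.160)

Iteration 1:
  x = (4 - (4)·2.500) / (8) = -0.750
  y = (0 - (4)·-0.750) / (5) = 0.600
Iteration 2:
  x = (4 - (4)·0.600) / (8) = 0.200
  y = (0 - (4)·0.200) / (5) = -0.160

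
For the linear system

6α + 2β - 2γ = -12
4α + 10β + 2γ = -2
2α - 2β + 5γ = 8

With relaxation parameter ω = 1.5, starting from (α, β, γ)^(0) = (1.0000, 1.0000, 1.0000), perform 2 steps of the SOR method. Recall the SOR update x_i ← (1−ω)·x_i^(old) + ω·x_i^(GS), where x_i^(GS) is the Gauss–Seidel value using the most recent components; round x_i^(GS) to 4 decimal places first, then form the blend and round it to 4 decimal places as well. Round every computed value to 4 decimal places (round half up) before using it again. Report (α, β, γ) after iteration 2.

Iteration 1:
  α: GS value = (-12 - (2)·1.0000 - (-2)·1.0000) / (6) = -2.0000;  α ← (1−ω)·1.0000 + ω·-2.0000 = -3.5000
  β: GS value = (-2 - (4)·-3.5000 - (2)·1.0000) / (10) = 1.0000;  β ← (1−ω)·1.0000 + ω·1.0000 = 1.0000
  γ: GS value = (8 - (2)·-3.5000 - (-2)·1.0000) / (5) = 3.4000;  γ ← (1−ω)·1.0000 + ω·3.4000 = 4.6000
Iteration 2:
  α: GS value = (-12 - (2)·1.0000 - (-2)·4.6000) / (6) = -0.8000;  α ← (1−ω)·-3.5000 + ω·-0.8000 = 0.5500
  β: GS value = (-2 - (4)·0.5500 - (2)·4.6000) / (10) = -1.3400;  β ← (1−ω)·1.0000 + ω·-1.3400 = -2.5100
  γ: GS value = (8 - (2)·0.5500 - (-2)·-2.5100) / (5) = 0.3760;  γ ← (1−ω)·4.6000 + ω·0.3760 = -1.7360

(0.5500, -2.5100, -1.7360)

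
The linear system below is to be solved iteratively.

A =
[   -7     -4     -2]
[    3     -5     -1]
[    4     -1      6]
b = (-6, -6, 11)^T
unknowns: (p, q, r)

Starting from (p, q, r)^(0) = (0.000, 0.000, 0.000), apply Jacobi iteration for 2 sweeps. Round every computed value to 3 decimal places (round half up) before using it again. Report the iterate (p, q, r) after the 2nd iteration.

Iteration 1:
  p = (-6 - (-4)·0.000 - (-2)·0.000) / (-7) = 0.857
  q = (-6 - (3)·0.000 - (-1)·0.000) / (-5) = 1.200
  r = (11 - (4)·0.000 - (-1)·0.000) / (6) = 1.833
Iteration 2:
  p = (-6 - (-4)·1.200 - (-2)·1.833) / (-7) = -0.352
  q = (-6 - (3)·0.857 - (-1)·1.833) / (-5) = 1.348
  r = (11 - (4)·0.857 - (-1)·1.200) / (6) = 1.462

(-0.352, 1.348, 1.462)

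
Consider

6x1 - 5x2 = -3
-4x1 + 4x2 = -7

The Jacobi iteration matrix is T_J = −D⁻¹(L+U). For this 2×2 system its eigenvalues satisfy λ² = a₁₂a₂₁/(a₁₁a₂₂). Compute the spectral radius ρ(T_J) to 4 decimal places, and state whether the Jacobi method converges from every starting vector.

0.9129

a₁₂a₂₁/(a₁₁a₂₂) = (-5)·(-4) / ((6)·(4)) = 0.833333
ρ = √|0.833333| = √0.833333 = 0.9129
ρ < 1, so Jacobi converges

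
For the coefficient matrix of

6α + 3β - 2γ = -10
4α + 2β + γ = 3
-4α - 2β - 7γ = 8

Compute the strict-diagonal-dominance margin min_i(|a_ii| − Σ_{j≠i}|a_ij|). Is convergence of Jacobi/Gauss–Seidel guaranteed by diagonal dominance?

row 1: |6| − (3+2) = 1
row 2: |2| − (4+1) = -3
row 3: |-7| − (4+2) = 1
minimum over rows = -3 → not strictly diagonally dominant

-3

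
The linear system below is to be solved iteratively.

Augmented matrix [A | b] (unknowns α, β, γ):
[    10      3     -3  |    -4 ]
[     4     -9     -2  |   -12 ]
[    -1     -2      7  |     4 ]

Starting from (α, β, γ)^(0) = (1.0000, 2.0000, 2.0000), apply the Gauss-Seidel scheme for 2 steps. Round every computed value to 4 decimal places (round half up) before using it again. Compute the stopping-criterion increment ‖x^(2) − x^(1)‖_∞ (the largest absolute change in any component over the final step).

0.2859

Iteration 1:
  α = (-4 - (3)·2.0000 - (-3)·2.0000) / (10) = -0.4000
  β = (-12 - (4)·-0.4000 - (-2)·2.0000) / (-9) = 0.7111
  γ = (4 - (-1)·-0.4000 - (-2)·0.7111) / (7) = 0.7175
Iteration 2:
  α = (-4 - (3)·0.7111 - (-3)·0.7175) / (10) = -0.3981
  β = (-12 - (4)·-0.3981 - (-2)·0.7175) / (-9) = 0.9970
  γ = (4 - (-1)·-0.3981 - (-2)·0.9970) / (7) = 0.7994
Change: (0.0019, 0.2859, 0.0819) → max |·| = 0.2859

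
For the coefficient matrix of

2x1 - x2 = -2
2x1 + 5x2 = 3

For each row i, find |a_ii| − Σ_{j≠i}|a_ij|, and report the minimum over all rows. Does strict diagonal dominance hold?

row 1: |2| − (1) = 1
row 2: |5| − (2) = 3
minimum over rows = 1 → strictly diagonally dominant (convergence guaranteed)

1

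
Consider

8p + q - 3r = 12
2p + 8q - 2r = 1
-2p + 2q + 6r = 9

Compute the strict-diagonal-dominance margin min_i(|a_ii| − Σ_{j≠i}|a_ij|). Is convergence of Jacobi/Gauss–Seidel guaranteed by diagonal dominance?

row 1: |8| − (1+3) = 4
row 2: |8| − (2+2) = 4
row 3: |6| − (2+2) = 2
minimum over rows = 2 → strictly diagonally dominant (convergence guaranteed)

2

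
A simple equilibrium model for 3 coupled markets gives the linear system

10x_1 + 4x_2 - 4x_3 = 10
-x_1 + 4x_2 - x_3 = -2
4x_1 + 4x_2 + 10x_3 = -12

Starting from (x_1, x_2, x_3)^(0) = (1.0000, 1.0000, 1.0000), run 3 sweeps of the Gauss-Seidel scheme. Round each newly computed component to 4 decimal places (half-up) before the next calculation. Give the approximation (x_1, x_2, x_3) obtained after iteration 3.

(0.9160, -0.5260, -1.3560)

Iteration 1:
  x_1 = (10 - (4)·1.0000 - (-4)·1.0000) / (10) = 1.0000
  x_2 = (-2 - (-1)·1.0000 - (-1)·1.0000) / (4) = 0.0000
  x_3 = (-12 - (4)·1.0000 - (4)·0.0000) / (10) = -1.6000
Iteration 2:
  x_1 = (10 - (4)·0.0000 - (-4)·-1.6000) / (10) = 0.3600
  x_2 = (-2 - (-1)·0.3600 - (-1)·-1.6000) / (4) = -0.8100
  x_3 = (-12 - (4)·0.3600 - (4)·-0.8100) / (10) = -1.0200
Iteration 3:
  x_1 = (10 - (4)·-0.8100 - (-4)·-1.0200) / (10) = 0.9160
  x_2 = (-2 - (-1)·0.9160 - (-1)·-1.0200) / (4) = -0.5260
  x_3 = (-12 - (4)·0.9160 - (4)·-0.5260) / (10) = -1.3560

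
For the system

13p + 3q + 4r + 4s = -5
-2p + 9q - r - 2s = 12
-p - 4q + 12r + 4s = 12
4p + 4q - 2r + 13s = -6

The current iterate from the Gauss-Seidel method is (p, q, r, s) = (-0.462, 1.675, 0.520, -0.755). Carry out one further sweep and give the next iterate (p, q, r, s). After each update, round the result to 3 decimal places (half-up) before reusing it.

One sweep:
  p = (-5 - (3)·1.675 - (4)·0.520 - (4)·-0.755) / (13) = -0.699
  q = (12 - (-2)·-0.699 - (-1)·0.520 - (-2)·-0.755) / (9) = 1.068
  r = (12 - (-1)·-0.699 - (-4)·1.068 - (4)·-0.755) / (12) = 1.549
  s = (-6 - (4)·-0.699 - (4)·1.068 - (-2)·1.549) / (13) = -0.337

(-0.699, 1.068, 1.549, -0.337)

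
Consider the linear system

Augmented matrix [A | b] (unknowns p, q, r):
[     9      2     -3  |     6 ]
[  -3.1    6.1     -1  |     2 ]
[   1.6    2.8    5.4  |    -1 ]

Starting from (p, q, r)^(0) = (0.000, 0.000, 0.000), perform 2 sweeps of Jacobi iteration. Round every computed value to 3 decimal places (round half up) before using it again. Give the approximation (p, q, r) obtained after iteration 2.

(0.532, 0.637, -0.553)

Iteration 1:
  p = (6 - (2)·0.000 - (-3)·0.000) / (9) = 0.667
  q = (2 - (-3.1)·0.000 - (-1)·0.000) / (6.1) = 0.328
  r = (-1 - (1.6)·0.000 - (2.8)·0.000) / (5.4) = -0.185
Iteration 2:
  p = (6 - (2)·0.328 - (-3)·-0.185) / (9) = 0.532
  q = (2 - (-3.1)·0.667 - (-1)·-0.185) / (6.1) = 0.637
  r = (-1 - (1.6)·0.667 - (2.8)·0.328) / (5.4) = -0.553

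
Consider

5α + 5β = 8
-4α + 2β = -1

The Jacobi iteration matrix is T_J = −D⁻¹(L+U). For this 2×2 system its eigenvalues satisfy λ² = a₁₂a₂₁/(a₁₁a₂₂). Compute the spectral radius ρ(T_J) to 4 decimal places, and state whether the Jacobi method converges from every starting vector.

a₁₂a₂₁/(a₁₁a₂₂) = (5)·(-4) / ((5)·(2)) = -2.000000
ρ = √|-2.000000| = √2.000000 = 1.4142
ρ > 1, so Jacobi diverges

1.4142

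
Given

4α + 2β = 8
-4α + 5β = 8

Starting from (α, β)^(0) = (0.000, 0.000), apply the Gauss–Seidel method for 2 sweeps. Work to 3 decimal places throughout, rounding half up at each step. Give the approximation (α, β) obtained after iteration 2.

(0.400, 1.920)

Iteration 1:
  α = (8 - (2)·0.000) / (4) = 2.000
  β = (8 - (-4)·2.000) / (5) = 3.200
Iteration 2:
  α = (8 - (2)·3.200) / (4) = 0.400
  β = (8 - (-4)·0.400) / (5) = 1.920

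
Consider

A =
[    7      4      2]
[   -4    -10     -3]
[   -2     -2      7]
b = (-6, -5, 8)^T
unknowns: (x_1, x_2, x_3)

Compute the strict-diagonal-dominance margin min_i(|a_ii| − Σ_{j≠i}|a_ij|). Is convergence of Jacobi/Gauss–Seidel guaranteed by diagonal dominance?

1

row 1: |7| − (4+2) = 1
row 2: |-10| − (4+3) = 3
row 3: |7| − (2+2) = 3
minimum over rows = 1 → strictly diagonally dominant (convergence guaranteed)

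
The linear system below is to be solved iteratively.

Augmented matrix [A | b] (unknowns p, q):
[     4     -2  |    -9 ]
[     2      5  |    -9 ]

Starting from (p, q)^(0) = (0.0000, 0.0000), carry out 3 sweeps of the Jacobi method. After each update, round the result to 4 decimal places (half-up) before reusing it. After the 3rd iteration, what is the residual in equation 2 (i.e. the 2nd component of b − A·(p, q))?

Iteration 1:
  p = (-9 - (-2)·0.0000) / (4) = -2.2500
  q = (-9 - (2)·0.0000) / (5) = -1.8000
Iteration 2:
  p = (-9 - (-2)·-1.8000) / (4) = -3.1500
  q = (-9 - (2)·-2.2500) / (5) = -0.9000
Iteration 3:
  p = (-9 - (-2)·-0.9000) / (4) = -2.7000
  q = (-9 - (2)·-3.1500) / (5) = -0.5400
Residual b − A·x = (0.7200, -0.9000)

-0.9000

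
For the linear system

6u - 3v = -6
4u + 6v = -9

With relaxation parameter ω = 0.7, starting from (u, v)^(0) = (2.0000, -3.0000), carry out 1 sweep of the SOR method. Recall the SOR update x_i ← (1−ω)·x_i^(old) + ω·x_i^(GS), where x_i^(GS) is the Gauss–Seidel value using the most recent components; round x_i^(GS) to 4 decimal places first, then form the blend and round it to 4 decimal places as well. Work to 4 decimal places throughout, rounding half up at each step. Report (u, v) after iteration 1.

(-1.1500, -1.4133)

Iteration 1:
  u: GS value = (-6 - (-3)·-3.0000) / (6) = -2.5000;  u ← (1−ω)·2.0000 + ω·-2.5000 = -1.1500
  v: GS value = (-9 - (4)·-1.1500) / (6) = -0.7333;  v ← (1−ω)·-3.0000 + ω·-0.7333 = -1.4133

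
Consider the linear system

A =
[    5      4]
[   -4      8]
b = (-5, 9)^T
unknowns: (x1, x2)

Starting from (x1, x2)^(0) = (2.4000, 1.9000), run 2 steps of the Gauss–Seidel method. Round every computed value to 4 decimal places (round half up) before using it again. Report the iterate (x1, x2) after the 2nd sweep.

Iteration 1:
  x1 = (-5 - (4)·1.9000) / (5) = -2.5200
  x2 = (9 - (-4)·-2.5200) / (8) = -0.1350
Iteration 2:
  x1 = (-5 - (4)·-0.1350) / (5) = -0.8920
  x2 = (9 - (-4)·-0.8920) / (8) = 0.6790

(-0.8920, 0.6790)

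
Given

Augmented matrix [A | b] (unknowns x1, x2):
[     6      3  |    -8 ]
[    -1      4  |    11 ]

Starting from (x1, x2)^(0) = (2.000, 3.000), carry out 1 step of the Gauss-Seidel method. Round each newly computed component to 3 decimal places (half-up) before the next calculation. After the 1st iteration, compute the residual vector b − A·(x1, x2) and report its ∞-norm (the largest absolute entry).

Iteration 1:
  x1 = (-8 - (3)·3.000) / (6) = -2.833
  x2 = (11 - (-1)·-2.833) / (4) = 2.042
Residual b − A·x = (2.872, -0.001); ∞-norm = 2.872

2.872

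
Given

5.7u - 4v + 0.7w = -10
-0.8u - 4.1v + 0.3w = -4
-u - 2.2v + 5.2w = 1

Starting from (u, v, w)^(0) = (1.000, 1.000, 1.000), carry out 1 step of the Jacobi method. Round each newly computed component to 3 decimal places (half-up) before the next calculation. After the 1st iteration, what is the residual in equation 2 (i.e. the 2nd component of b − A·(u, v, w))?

-1.681

Iteration 1:
  u = (-10 - (-4)·1.000 - (0.7)·1.000) / (5.7) = -1.175
  v = (-4 - (-0.8)·1.000 - (0.3)·1.000) / (-4.1) = 0.854
  w = (1 - (-1)·1.000 - (-2.2)·1.000) / (5.2) = 0.808
Residual b − A·x = (-0.452, -1.681, -2.498)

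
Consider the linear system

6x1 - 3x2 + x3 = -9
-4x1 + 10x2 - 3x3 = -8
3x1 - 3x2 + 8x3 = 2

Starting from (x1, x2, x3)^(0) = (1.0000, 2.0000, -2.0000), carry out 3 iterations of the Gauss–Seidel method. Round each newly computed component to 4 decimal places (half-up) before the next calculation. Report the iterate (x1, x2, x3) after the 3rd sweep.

Iteration 1:
  x1 = (-9 - (-3)·2.0000 - (1)·-2.0000) / (6) = -0.1667
  x2 = (-8 - (-4)·-0.1667 - (-3)·-2.0000) / (10) = -1.4667
  x3 = (2 - (3)·-0.1667 - (-3)·-1.4667) / (8) = -0.2375
Iteration 2:
  x1 = (-9 - (-3)·-1.4667 - (1)·-0.2375) / (6) = -2.1938
  x2 = (-8 - (-4)·-2.1938 - (-3)·-0.2375) / (10) = -1.7488
  x3 = (2 - (3)·-2.1938 - (-3)·-1.7488) / (8) = 0.4169
Iteration 3:
  x1 = (-9 - (-3)·-1.7488 - (1)·0.4169) / (6) = -2.4439
  x2 = (-8 - (-4)·-2.4439 - (-3)·0.4169) / (10) = -1.6525
  x3 = (2 - (3)·-2.4439 - (-3)·-1.6525) / (8) = 0.5468

(-2.4439, -1.6525, 0.5468)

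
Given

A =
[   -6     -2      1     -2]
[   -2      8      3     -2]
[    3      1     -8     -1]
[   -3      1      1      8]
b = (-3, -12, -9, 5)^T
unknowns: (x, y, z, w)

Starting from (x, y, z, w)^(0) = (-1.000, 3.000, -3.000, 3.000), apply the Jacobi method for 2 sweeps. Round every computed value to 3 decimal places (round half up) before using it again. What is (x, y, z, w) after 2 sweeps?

(0.500, -2.219, 0.359, -0.234)

Iteration 1:
  x = (-3 - (-2)·3.000 - (1)·-3.000 - (-2)·3.000) / (-6) = -2.000
  y = (-12 - (-2)·-1.000 - (3)·-3.000 - (-2)·3.000) / (8) = 0.125
  z = (-9 - (3)·-1.000 - (1)·3.000 - (-1)·3.000) / (-8) = 0.750
  w = (5 - (-3)·-1.000 - (1)·3.000 - (1)·-3.000) / (8) = 0.250
Iteration 2:
  x = (-3 - (-2)·0.125 - (1)·0.750 - (-2)·0.250) / (-6) = 0.500
  y = (-12 - (-2)·-2.000 - (3)·0.750 - (-2)·0.250) / (8) = -2.219
  z = (-9 - (3)·-2.000 - (1)·0.125 - (-1)·0.250) / (-8) = 0.359
  w = (5 - (-3)·-2.000 - (1)·0.125 - (1)·0.750) / (8) = -0.234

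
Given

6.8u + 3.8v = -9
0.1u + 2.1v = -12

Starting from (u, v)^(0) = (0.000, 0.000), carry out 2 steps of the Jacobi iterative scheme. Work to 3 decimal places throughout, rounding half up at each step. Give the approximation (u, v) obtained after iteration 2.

(1.870, -5.651)

Iteration 1:
  u = (-9 - (3.8)·0.000) / (6.8) = -1.324
  v = (-12 - (0.1)·0.000) / (2.1) = -5.714
Iteration 2:
  u = (-9 - (3.8)·-5.714) / (6.8) = 1.870
  v = (-12 - (0.1)·-1.324) / (2.1) = -5.651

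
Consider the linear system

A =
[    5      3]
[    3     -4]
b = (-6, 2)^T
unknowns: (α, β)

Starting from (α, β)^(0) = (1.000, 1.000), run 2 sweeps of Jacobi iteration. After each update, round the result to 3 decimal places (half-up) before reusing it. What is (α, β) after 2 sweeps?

Iteration 1:
  α = (-6 - (3)·1.000) / (5) = -1.800
  β = (2 - (3)·1.000) / (-4) = 0.250
Iteration 2:
  α = (-6 - (3)·0.250) / (5) = -1.350
  β = (2 - (3)·-1.800) / (-4) = -1.850

(-1.350, -1.850)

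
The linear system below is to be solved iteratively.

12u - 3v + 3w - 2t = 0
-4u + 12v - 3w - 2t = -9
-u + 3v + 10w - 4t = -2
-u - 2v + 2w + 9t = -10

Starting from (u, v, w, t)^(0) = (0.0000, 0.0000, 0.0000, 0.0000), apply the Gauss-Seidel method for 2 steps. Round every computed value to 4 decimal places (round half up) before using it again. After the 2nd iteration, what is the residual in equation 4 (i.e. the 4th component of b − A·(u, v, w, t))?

Iteration 1:
  u = (0 - (-3)·0.0000 - (3)·0.0000 - (-2)·0.0000) / (12) = 0.0000
  v = (-9 - (-4)·0.0000 - (-3)·0.0000 - (-2)·0.0000) / (12) = -0.7500
  w = (-2 - (-1)·0.0000 - (3)·-0.7500 - (-4)·0.0000) / (10) = 0.0250
  t = (-10 - (-1)·0.0000 - (-2)·-0.7500 - (2)·0.0250) / (9) = -1.2833
Iteration 2:
  u = (0 - (-3)·-0.7500 - (3)·0.0250 - (-2)·-1.2833) / (12) = -0.4076
  v = (-9 - (-4)·-0.4076 - (-3)·0.0250 - (-2)·-1.2833) / (12) = -1.0935
  w = (-2 - (-1)·-0.4076 - (3)·-1.0935 - (-4)·-1.2833) / (10) = -0.4260
  t = (-10 - (-1)·-0.4076 - (-2)·-1.0935 - (2)·-0.4260) / (9) = -1.3047
Residual b − A·x = (0.2793, -1.3958, -0.0859, -0.0003)

-0.0003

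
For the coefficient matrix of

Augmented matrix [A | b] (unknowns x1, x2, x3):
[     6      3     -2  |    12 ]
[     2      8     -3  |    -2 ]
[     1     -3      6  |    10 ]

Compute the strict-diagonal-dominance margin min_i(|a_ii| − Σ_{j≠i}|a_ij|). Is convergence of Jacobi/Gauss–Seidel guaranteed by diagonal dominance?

row 1: |6| − (3+2) = 1
row 2: |8| − (2+3) = 3
row 3: |6| − (1+3) = 2
minimum over rows = 1 → strictly diagonally dominant (convergence guaranteed)

1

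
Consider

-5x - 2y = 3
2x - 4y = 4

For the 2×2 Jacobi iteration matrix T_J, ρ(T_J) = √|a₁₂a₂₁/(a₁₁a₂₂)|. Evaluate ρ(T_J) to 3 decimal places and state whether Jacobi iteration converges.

0.447

a₁₂a₂₁/(a₁₁a₂₂) = (-2)·(2) / ((-5)·(-4)) = -0.200000
ρ = √|-0.200000| = √0.200000 = 0.447
ρ < 1, so Jacobi converges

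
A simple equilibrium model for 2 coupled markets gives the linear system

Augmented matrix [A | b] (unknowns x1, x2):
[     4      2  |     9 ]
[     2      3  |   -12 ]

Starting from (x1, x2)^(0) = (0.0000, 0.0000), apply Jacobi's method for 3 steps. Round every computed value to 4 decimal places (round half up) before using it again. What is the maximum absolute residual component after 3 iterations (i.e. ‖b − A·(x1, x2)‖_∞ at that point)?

2.6666

Iteration 1:
  x1 = (9 - (2)·0.0000) / (4) = 2.2500
  x2 = (-12 - (2)·0.0000) / (3) = -4.0000
Iteration 2:
  x1 = (9 - (2)·-4.0000) / (4) = 4.2500
  x2 = (-12 - (2)·2.2500) / (3) = -5.5000
Iteration 3:
  x1 = (9 - (2)·-5.5000) / (4) = 5.0000
  x2 = (-12 - (2)·4.2500) / (3) = -6.8333
Residual b − A·x = (2.6666, -1.5001); ∞-norm = 2.6666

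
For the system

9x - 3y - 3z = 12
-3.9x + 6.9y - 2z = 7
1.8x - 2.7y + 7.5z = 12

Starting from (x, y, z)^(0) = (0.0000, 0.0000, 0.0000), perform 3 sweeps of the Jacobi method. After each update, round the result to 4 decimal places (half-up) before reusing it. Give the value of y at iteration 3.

2.7376

Iteration 1:
  x = (12 - (-3)·0.0000 - (-3)·0.0000) / (9) = 1.3333
  y = (7 - (-3.9)·0.0000 - (-2)·0.0000) / (6.9) = 1.0145
  z = (12 - (1.8)·0.0000 - (-2.7)·0.0000) / (7.5) = 1.6000
Iteration 2:
  x = (12 - (-3)·1.0145 - (-3)·1.6000) / (9) = 2.2048
  y = (7 - (-3.9)·1.3333 - (-2)·1.6000) / (6.9) = 2.2319
  z = (12 - (1.8)·1.3333 - (-2.7)·1.0145) / (7.5) = 1.6452
Iteration 3:
  x = (12 - (-3)·2.2319 - (-3)·1.6452) / (9) = 2.6257
  y = (7 - (-3.9)·2.2048 - (-2)·1.6452) / (6.9) = 2.7376
  z = (12 - (1.8)·2.2048 - (-2.7)·2.2319) / (7.5) = 1.8743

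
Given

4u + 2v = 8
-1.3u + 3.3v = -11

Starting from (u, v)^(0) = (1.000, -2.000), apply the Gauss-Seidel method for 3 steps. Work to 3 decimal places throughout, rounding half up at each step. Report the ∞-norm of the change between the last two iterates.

0.015

Iteration 1:
  u = (8 - (2)·-2.000) / (4) = 3.000
  v = (-11 - (-1.3)·3.000) / (3.3) = -2.152
Iteration 2:
  u = (8 - (2)·-2.152) / (4) = 3.076
  v = (-11 - (-1.3)·3.076) / (3.3) = -2.122
Iteration 3:
  u = (8 - (2)·-2.122) / (4) = 3.061
  v = (-11 - (-1.3)·3.061) / (3.3) = -2.127
Change: (-0.015, -0.005) → max |·| = 0.015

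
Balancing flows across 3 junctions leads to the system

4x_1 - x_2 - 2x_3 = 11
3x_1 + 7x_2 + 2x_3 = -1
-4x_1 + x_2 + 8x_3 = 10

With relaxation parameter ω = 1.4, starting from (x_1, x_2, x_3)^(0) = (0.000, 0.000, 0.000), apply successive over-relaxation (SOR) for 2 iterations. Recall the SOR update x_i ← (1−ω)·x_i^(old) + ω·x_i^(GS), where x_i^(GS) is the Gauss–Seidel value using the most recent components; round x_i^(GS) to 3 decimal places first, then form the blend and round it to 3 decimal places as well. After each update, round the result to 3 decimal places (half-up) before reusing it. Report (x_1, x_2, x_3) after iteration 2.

(4.851, -4.061, 3.902)

Iteration 1:
  x_1: GS value = (11 - (-1)·0.000 - (-2)·0.000) / (4) = 2.750;  x_1 ← (1−ω)·0.000 + ω·2.750 = 3.850
  x_2: GS value = (-1 - (3)·3.850 - (2)·0.000) / (7) = -1.793;  x_2 ← (1−ω)·0.000 + ω·-1.793 = -2.510
  x_3: GS value = (10 - (-4)·3.850 - (1)·-2.510) / (8) = 3.489;  x_3 ← (1−ω)·0.000 + ω·3.489 = 4.885
Iteration 2:
  x_1: GS value = (11 - (-1)·-2.510 - (-2)·4.885) / (4) = 4.565;  x_1 ← (1−ω)·3.850 + ω·4.565 = 4.851
  x_2: GS value = (-1 - (3)·4.851 - (2)·4.885) / (7) = -3.618;  x_2 ← (1−ω)·-2.510 + ω·-3.618 = -4.061
  x_3: GS value = (10 - (-4)·4.851 - (1)·-4.061) / (8) = 4.183;  x_3 ← (1−ω)·4.885 + ω·4.183 = 3.902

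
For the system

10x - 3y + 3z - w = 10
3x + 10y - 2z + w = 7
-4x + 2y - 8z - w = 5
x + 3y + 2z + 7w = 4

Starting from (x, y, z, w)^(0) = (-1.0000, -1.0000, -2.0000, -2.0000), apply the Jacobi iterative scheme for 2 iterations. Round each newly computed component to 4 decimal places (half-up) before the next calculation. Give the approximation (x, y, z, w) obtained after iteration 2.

(1.4489, 0.1736, -1.1893, 0.1071)

Iteration 1:
  x = (10 - (-3)·-1.0000 - (3)·-2.0000 - (-1)·-2.0000) / (10) = 1.1000
  y = (7 - (3)·-1.0000 - (-2)·-2.0000 - (1)·-2.0000) / (10) = 0.8000
  z = (5 - (-4)·-1.0000 - (2)·-1.0000 - (-1)·-2.0000) / (-8) = -0.1250
  w = (4 - (1)·-1.0000 - (3)·-1.0000 - (2)·-2.0000) / (7) = 1.7143
Iteration 2:
  x = (10 - (-3)·0.8000 - (3)·-0.1250 - (-1)·1.7143) / (10) = 1.4489
  y = (7 - (3)·1.1000 - (-2)·-0.1250 - (1)·1.7143) / (10) = 0.1736
  z = (5 - (-4)·1.1000 - (2)·0.8000 - (-1)·1.7143) / (-8) = -1.1893
  w = (4 - (1)·1.1000 - (3)·0.8000 - (2)·-0.1250) / (7) = 0.1071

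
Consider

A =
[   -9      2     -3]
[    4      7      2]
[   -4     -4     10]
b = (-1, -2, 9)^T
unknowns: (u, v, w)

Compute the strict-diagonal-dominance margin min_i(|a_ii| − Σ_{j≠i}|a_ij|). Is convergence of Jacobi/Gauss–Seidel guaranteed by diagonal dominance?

1

row 1: |-9| − (2+3) = 4
row 2: |7| − (4+2) = 1
row 3: |10| − (4+4) = 2
minimum over rows = 1 → strictly diagonally dominant (convergence guaranteed)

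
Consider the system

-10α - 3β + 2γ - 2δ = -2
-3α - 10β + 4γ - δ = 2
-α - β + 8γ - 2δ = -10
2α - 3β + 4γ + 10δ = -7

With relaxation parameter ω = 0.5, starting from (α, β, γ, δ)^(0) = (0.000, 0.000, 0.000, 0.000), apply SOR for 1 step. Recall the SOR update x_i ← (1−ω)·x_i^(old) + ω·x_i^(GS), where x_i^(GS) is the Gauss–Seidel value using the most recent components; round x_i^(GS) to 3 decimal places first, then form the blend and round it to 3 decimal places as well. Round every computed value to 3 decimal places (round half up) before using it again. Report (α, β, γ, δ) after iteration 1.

(0.100, -0.115, -0.626, -0.252)

Iteration 1:
  α: GS value = (-2 - (-3)·0.000 - (2)·0.000 - (-2)·0.000) / (-10) = 0.200;  α ← (1−ω)·0.000 + ω·0.200 = 0.100
  β: GS value = (2 - (-3)·0.100 - (4)·0.000 - (-1)·0.000) / (-10) = -0.230;  β ← (1−ω)·0.000 + ω·-0.230 = -0.115
  γ: GS value = (-10 - (-1)·0.100 - (-1)·-0.115 - (-2)·0.000) / (8) = -1.252;  γ ← (1−ω)·0.000 + ω·-1.252 = -0.626
  δ: GS value = (-7 - (2)·0.100 - (-3)·-0.115 - (4)·-0.626) / (10) = -0.504;  δ ← (1−ω)·0.000 + ω·-0.504 = -0.252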